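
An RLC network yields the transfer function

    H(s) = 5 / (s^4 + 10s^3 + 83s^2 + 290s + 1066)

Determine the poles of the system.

s = -1 + 5j, -1 - 5j, -4 + 5j, -4 - 5j

The poles are the roots of the denominator s^4 + 10s^3 + 83s^2 + 290s + 1066 = 0.
No real roots exist; factor into two real quadratics: (s^2 + 2s + 26)(s^2 + 8s + 41) = 0.
Each quadratic gives a conjugate pair via the quadratic formula.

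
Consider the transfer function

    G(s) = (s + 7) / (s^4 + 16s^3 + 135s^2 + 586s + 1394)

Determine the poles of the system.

The poles are the roots of the denominator s^4 + 16s^3 + 135s^2 + 586s + 1394 = 0.
No real roots exist; factor into two real quadratics: (s^2 + 6s + 34)(s^2 + 10s + 41) = 0.
Each quadratic gives a conjugate pair via the quadratic formula.

s = -3 ± 5j, -5 ± 4j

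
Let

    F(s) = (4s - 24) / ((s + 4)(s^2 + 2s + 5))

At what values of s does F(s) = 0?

Set the numerator to zero: 4s - 24 = 0, i.e. 4·(s - 6) = 0.
So s = 6.

s = 6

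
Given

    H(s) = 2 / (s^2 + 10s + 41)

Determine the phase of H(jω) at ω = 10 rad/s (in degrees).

At s = j10: numerator = 2, denominator = -59 + j100.
∠H = ∠num − ∠den = 0° − (120.54°) = -120.5°.

∠H(j10) ≈ -120.5°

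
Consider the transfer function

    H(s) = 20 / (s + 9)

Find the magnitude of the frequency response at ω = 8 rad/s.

Substitute s = j8: numerator = 20, denominator = 9 + j8.
|H(j8)| = |20| / |9 + j8| = 20 / 12.042 ≈ 1.661.

|H(j8)| ≈ 1.661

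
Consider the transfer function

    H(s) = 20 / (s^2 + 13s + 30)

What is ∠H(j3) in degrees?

At s = j3: numerator = 20, denominator = 21 + j39.
∠H = ∠num − ∠den = 0° − (61.699°) = -61.70°.

∠H(j3) ≈ -61.70°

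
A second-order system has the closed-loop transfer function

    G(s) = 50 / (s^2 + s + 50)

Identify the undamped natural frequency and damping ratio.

Compare the denominator to the standard form s^2 + 2ζωₙs + ωₙ².
ωₙ² = 50, so ωₙ = √50 ≈ 7.071 rad/s.
2ζωₙ = 1, so ζ = 1/(2·√50) ≈ 0.07071.
With ζ = 0.07071 the response is underdamped.

ωₙ ≈ 7.071 rad/s, ζ ≈ 0.07071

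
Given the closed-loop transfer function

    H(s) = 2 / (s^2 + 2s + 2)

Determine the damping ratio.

Compare the denominator to the standard form s^2 + 2ζωₙs + ωₙ².
ωₙ² = 2, so ωₙ = √2 ≈ 1.414 rad/s.
2ζωₙ = 2, so ζ = 2/(2·√2) ≈ 0.7071.
With ζ = 0.7071 the response is underdamped.

ζ ≈ 0.7071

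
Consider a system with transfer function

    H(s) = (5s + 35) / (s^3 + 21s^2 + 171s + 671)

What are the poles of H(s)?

The poles are the roots of the denominator s^3 + 21s^2 + 171s + 671 = 0.
Trying s = -11: the polynomial evaluates to 0, so (s + 11) is a factor.
Dividing out leaves s^2 + 10s + 61 = 0.
The quadratic formula then gives s = -5 ± 6j.

s = -5 ± 6j, -11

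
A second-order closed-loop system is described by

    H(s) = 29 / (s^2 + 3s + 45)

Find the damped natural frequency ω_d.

ω_d ≈ 6.538 rad/s

Comparing s^2 + 3s + 45 to s^2 + 2ζωₙs + ωₙ²: ωₙ = √45 ≈ 6.708 rad/s and ζ = 3/(2·√45) ≈ 0.2236.
ζωₙ = 3/2 = 1.5, so ω_d = ωₙ√(1−ζ²) = √(ωₙ² − (ζωₙ)²) = √(45 − 1.5²) = √42.75 ≈ 6.538 rad/s.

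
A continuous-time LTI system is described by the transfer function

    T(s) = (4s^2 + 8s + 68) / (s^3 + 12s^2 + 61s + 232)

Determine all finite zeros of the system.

Set the numerator to zero: 4s^2 + 8s + 68 = 0, i.e. 4·(s^2 + 2s + 17) = 0.
Factoring: (s^2 + 2s + 17) = 0.

s = -1 ± 4j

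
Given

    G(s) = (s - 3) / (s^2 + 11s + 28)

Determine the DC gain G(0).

G(0) = -3/28 ≈ -0.1071

Set s = 0: G(0) = (-3) / (28) = -3/28.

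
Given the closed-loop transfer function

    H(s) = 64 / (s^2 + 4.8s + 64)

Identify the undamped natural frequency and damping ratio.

ωₙ = 8 rad/s, ζ = 0.3

Compare the denominator to the standard form s^2 + 2ζωₙs + ωₙ².
ωₙ² = 64, so ωₙ = 8 rad/s.
2ζωₙ = 4.8, so ζ = 4.8/(2·8) = 0.3.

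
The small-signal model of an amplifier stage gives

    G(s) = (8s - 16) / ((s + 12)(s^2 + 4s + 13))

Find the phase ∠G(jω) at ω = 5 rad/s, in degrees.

∠G(j5) ≈ -31.78°

At s = j5: numerator = -16 + j40, denominator = -244 + j180.
∠G = ∠num − ∠den = 111.80° − (143.58°) = -31.78°.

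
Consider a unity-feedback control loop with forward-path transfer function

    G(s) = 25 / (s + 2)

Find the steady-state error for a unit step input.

e_ss = 0.07407

G(s) has no poles at the origin.
This is a Type 0 system. Kp = lim_{s→0} G(s) = 25/2.
e_ss = 1/(1 + Kp) = 1/(1 + 25/2) = 2/27 ≈ 0.07407.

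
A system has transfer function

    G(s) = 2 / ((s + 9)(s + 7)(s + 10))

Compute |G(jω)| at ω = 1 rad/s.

Substitute s = j1: numerator = 2, denominator = 604 + j222.
|G(j1)| = |2| / |604 + j222| = 2 / 643.51 ≈ 0.003108.

|G(j1)| ≈ 0.003108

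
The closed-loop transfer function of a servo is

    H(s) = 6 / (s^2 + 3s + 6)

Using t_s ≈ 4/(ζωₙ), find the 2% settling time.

Comparing s^2 + 3s + 6 to s^2 + 2ζωₙs + ωₙ²: ωₙ = √6 ≈ 2.449 rad/s and ζ = 3/(2·√6) ≈ 0.6124.
ζωₙ = 3/2 = 1.5, so t_s ≈ 4/(ζωₙ) = 4/1.5 ≈ 2.667 s.

t_s ≈ 2.667 s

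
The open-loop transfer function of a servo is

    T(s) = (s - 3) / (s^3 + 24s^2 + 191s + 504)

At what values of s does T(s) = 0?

Set the numerator to zero: s - 3 = 0.
So s = 3.

s = 3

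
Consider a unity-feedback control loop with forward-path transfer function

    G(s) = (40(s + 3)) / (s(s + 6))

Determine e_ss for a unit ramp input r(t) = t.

G(s) has one pole at the origin.
This is a Type 1 system. Kv = lim_{s→0} s·G(s) = 120/6 = 20.
e_ss = 1/Kv = 1/(20) = 1/20 ≈ 0.05000.

e_ss = 0.05000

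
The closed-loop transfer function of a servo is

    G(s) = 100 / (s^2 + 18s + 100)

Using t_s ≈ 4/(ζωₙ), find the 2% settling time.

Comparing s^2 + 18s + 100 to s^2 + 2ζωₙs + ωₙ²: ωₙ = 10 rad/s and ζ = 18/(2·10) = 0.9.
ζωₙ = 18/2 = 9, so t_s ≈ 4/(ζωₙ) = 4/9 ≈ 0.4444 s.

t_s ≈ 0.4444 s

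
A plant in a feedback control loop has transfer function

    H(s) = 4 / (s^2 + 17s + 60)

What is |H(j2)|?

Substitute s = j2: numerator = 4, denominator = 56 + j34.
|H(j2)| = |4| / |56 + j34| = 4 / 65.513 ≈ 0.06106.

|H(j2)| ≈ 0.06106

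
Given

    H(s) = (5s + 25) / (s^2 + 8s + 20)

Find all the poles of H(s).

s = -4 + 2j, -4 - 2j

The poles are the roots of the denominator s^2 + 8s + 20 = 0.
Using the quadratic formula: s = (-8 ± √(-16))/2 = -4 ± 2j.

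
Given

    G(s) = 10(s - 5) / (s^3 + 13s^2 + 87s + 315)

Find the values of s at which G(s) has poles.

s = -7, -3 + 6j, -3 - 6j

The poles are the roots of the denominator s^3 + 13s^2 + 87s + 315 = 0.
Trying s = -7: the polynomial evaluates to 0, so (s + 7) is a factor.
Dividing out leaves s^2 + 6s + 45 = 0.
The quadratic formula then gives s = -3 ± 6j.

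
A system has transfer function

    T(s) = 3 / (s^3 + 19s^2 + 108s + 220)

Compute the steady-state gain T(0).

Set s = 0: T(0) = (3) / (220) = 3/220.

T(0) = 3/220 ≈ 0.01364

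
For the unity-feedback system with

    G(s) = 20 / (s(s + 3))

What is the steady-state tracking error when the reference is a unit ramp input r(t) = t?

G(s) has one pole at the origin.
This is a Type 1 system. Kv = lim_{s→0} s·G(s) = 20/3.
e_ss = 1/Kv = 1/(20/3) = 3/20 ≈ 0.1500.

e_ss = 0.1500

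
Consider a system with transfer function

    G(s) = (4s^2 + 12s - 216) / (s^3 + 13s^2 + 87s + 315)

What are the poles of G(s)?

s = -3 + 6j, -3 - 6j, -7

The poles are the roots of the denominator s^3 + 13s^2 + 87s + 315 = 0.
Trying s = -7: the polynomial evaluates to 0, so (s + 7) is a factor.
Dividing out leaves s^2 + 6s + 45 = 0.
The quadratic formula then gives s = -3 ± 6j.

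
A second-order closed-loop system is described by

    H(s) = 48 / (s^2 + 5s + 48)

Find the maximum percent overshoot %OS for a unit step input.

Comparing s^2 + 5s + 48 to s^2 + 2ζωₙs + ωₙ²: ωₙ = √48 ≈ 6.928 rad/s and ζ = 5/(2·√48) ≈ 0.3608.
%OS = 100·exp(−πζ/√(1−ζ²)) = 100·exp(−π·0.3608/√(1−0.3608²)) ≈ 29.7%.

%OS ≈ 29.7%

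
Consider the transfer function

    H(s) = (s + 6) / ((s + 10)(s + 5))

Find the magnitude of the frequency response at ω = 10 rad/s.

Substitute s = j10: numerator = 6 + j10, denominator = -50 + j150.
|H(j10)| = |6 + j10| / |-50 + j150| = 11.662 / 158.11 ≈ 0.07376.

|H(j10)| ≈ 0.07376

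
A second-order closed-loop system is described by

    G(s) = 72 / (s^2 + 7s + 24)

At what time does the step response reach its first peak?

t_p ≈ 0.9165 s

Comparing s^2 + 7s + 24 to s^2 + 2ζωₙs + ωₙ²: ωₙ = √24 ≈ 4.899 rad/s and ζ = 7/(2·√24) ≈ 0.7144.
ζωₙ = 7/2 = 3.5, so ω_d = ωₙ√(1−ζ²) = √(ωₙ² − (ζωₙ)²) = √(24 − 3.5²) = √11.75 ≈ 3.428 rad/s.
t_p = π/ω_d = π/3.428 ≈ 0.9165 s.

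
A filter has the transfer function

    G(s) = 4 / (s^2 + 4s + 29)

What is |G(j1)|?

Substitute s = j1: numerator = 4, denominator = 28 + j4.
|G(j1)| = |4| / |28 + j4| = 4 / 28.284 ≈ 0.1414.

|G(j1)| ≈ 0.1414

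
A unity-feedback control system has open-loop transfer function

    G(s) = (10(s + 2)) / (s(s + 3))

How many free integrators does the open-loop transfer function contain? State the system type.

Type 1

The denominator has 1 factor of s at the origin (free integrator), so this is a Type 1 system.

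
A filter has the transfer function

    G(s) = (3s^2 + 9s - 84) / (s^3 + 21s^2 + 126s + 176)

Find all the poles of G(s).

The poles are the roots of the denominator s^3 + 21s^2 + 126s + 176 = 0.
Trying s = -8: the polynomial evaluates to 0, so (s + 8) is a factor.
Dividing out leaves s^2 + 13s + 22 = 0.
Factoring the quadratic: (s + 2)(s + 11) = 0.

s = -8, -2, -11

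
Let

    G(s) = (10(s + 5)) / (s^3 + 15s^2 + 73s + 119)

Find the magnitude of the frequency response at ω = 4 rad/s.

|G(j4)| ≈ 0.2481

Substitute s = j4: numerator = 50 + j40, denominator = -121 + j228.
|G(j4)| = |50 + j40| / |-121 + j228| = 64.031 / 258.12 ≈ 0.2481.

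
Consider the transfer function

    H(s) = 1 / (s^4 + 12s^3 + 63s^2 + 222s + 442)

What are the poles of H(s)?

The poles are the roots of the denominator s^4 + 12s^3 + 63s^2 + 222s + 442 = 0.
No real roots exist; factor into two real quadratics: (s^2 + 2s + 17)(s^2 + 10s + 26) = 0.
Each quadratic gives a conjugate pair via the quadratic formula.

s = -1 + 4j, -1 - 4j, -5 + j, -5 - j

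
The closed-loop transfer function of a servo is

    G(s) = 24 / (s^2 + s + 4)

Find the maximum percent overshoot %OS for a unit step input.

Comparing s^2 + s + 4 to s^2 + 2ζωₙs + ωₙ²: ωₙ = 2 rad/s and ζ = 1/(2·2) = 0.25.
%OS = 100·exp(−πζ/√(1−ζ²)) = 100·exp(−π·0.25/√(1−0.25²)) ≈ 44.4%.

%OS ≈ 44.4%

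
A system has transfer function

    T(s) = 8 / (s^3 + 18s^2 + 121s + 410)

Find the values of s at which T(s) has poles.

The poles are the roots of the denominator s^3 + 18s^2 + 121s + 410 = 0.
Trying s = -10: the polynomial evaluates to 0, so (s + 10) is a factor.
Dividing out leaves s^2 + 8s + 41 = 0.
The quadratic formula then gives s = -4 ± 5j.

s = -4 ± 5j, -10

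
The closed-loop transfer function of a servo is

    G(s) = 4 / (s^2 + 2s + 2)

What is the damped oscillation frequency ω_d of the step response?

Comparing s^2 + 2s + 2 to s^2 + 2ζωₙs + ωₙ²: ωₙ = √2 ≈ 1.414 rad/s and ζ = 2/(2·√2) ≈ 0.7071.
ζωₙ = 2/2 = 1, so ω_d = ωₙ√(1−ζ²) = √(ωₙ² − (ζωₙ)²) = √(2 − 1²) = √1 = 1 rad/s.

ω_d = 1 rad/s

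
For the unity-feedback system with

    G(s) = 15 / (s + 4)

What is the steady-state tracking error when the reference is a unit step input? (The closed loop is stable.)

e_ss = 0.2105

G(s) has no poles at the origin.
This is a Type 0 system. Kp = lim_{s→0} G(s) = 15/4.
e_ss = 1/(1 + Kp) = 1/(1 + 15/4) = 4/19 ≈ 0.2105.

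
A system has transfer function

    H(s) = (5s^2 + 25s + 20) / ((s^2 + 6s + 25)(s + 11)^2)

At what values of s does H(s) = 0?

s = -4, -1

Set the numerator to zero: 5s^2 + 25s + 20 = 0, i.e. 5·(s^2 + 5s + 4) = 0.
Factoring: (s + 4)(s + 1) = 0.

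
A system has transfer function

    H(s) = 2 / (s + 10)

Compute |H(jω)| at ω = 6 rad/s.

Substitute s = j6: numerator = 2, denominator = 10 + j6.
|H(j6)| = |2| / |10 + j6| = 2 / 11.662 ≈ 0.1715.

|H(j6)| ≈ 0.1715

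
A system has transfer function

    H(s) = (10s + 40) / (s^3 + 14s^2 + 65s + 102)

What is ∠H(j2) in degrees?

At s = j2: numerator = 40 + j20, denominator = 46 + j122.
∠H = ∠num − ∠den = 26.565° − (69.341°) = -42.78°.

∠H(j2) ≈ -42.78°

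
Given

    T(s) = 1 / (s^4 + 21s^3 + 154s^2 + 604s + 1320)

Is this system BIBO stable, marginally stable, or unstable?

stable

The denominator s^4 + 21s^3 + 154s^2 + 604s + 1320 factors as (s^2 + 4s + 20)(s + 6)(s + 11), giving poles at s = -2 + 4j, -2 - 4j, -6, -11.
Since all poles lie strictly in the left half-plane, the system is stable.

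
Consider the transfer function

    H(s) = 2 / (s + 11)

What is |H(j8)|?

|H(j8)| ≈ 0.1470

Substitute s = j8: numerator = 2, denominator = 11 + j8.
|H(j8)| = |2| / |11 + j8| = 2 / 13.601 ≈ 0.1470.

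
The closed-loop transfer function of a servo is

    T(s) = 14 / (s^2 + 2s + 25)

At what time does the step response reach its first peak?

Comparing s^2 + 2s + 25 to s^2 + 2ζωₙs + ωₙ²: ωₙ = 5 rad/s and ζ = 2/(2·5) = 0.2.
ζωₙ = 2/2 = 1, so ω_d = ωₙ√(1−ζ²) = √(ωₙ² − (ζωₙ)²) = √(25 − 1²) = √24 ≈ 4.899 rad/s.
t_p = π/ω_d = π/4.899 ≈ 0.6413 s.

t_p ≈ 0.6413 s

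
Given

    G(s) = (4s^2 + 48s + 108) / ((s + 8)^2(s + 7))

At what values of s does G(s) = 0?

s = -3, -9

Set the numerator to zero: 4s^2 + 48s + 108 = 0, i.e. 4·(s^2 + 12s + 27) = 0.
Factoring: (s + 3)(s + 9) = 0.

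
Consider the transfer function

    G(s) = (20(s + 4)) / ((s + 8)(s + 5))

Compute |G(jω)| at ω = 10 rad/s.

Substitute s = j10: numerator = 80 + j200, denominator = -60 + j130.
|G(j10)| = |80 + j200| / |-60 + j130| = 215.41 / 143.18 ≈ 1.504.

|G(j10)| ≈ 1.504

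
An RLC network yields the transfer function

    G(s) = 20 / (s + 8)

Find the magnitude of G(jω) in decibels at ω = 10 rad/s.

Substitute s = j10: numerator = 20, denominator = 8 + j10.
|G(j10)| = |20| / |8 + j10| = 20 / 12.806 ≈ 1.562.
In decibels: 20·log₁₀(1.562) ≈ 3.87 dB.

|G(j10)|_dB ≈ 3.87 dB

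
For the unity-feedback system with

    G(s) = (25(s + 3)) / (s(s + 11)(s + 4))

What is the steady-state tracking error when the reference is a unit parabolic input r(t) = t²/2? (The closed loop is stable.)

G(s) has one pole at the origin.
This is a Type 1 system; Ka = lim_{s→0} s^2·G(s) = 0, so the steady-state error for a parabola input is infinite.

e_ss = ∞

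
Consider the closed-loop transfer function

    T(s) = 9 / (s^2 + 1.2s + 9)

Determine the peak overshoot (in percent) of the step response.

Comparing s^2 + 1.2s + 9 to s^2 + 2ζωₙs + ωₙ²: ωₙ = 3 rad/s and ζ = 1.2/(2·3) = 0.2.
%OS = 100·exp(−πζ/√(1−ζ²)) = 100·exp(−π·0.2/√(1−0.2²)) ≈ 52.7%.

%OS ≈ 52.7%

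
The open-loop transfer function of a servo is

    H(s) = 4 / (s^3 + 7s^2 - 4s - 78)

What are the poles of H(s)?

s = -5 ± j, 3

The poles are the roots of the denominator s^3 + 7s^2 - 4s - 78 = 0.
Trying s = 3: the polynomial evaluates to 0, so (s - 3) is a factor.
Dividing out leaves s^2 + 10s + 26 = 0.
The quadratic formula then gives s = -5 ± 1j.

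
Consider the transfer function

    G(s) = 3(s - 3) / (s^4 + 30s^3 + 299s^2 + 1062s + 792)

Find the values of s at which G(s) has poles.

s = -12, -11, -6, -1

The poles are the roots of the denominator s^4 + 30s^3 + 299s^2 + 1062s + 792 = 0.
Trying s = -12: the polynomial evaluates to 0, so (s + 12) is a factor.
Dividing out leaves s^3 + 18s^2 + 83s + 66 = 0.
This factors further as (s + 11)(s + 6)(s + 1) = 0.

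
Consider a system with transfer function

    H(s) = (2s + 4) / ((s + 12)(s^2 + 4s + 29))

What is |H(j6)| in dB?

|H(j6)|_dB ≈ -28.5 dB

Substitute s = j6: numerator = 4 + j12, denominator = -228 + j246.
|H(j6)| = |4 + j12| / |-228 + j246| = 12.649 / 335.41 ≈ 0.03771.
In decibels: 20·log₁₀(0.03771) ≈ -28.5 dB.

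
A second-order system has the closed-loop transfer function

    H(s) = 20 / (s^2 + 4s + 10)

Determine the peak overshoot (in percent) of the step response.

Comparing s^2 + 4s + 10 to s^2 + 2ζωₙs + ωₙ²: ωₙ = √10 ≈ 3.162 rad/s and ζ = 4/(2·√10) ≈ 0.6325.
%OS = 100·exp(−πζ/√(1−ζ²)) = 100·exp(−π·0.6325/√(1−0.6325²)) ≈ 7.69%.

%OS ≈ 7.69%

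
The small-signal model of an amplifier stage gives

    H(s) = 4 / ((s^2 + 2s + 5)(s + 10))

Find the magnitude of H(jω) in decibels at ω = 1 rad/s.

|H(j1)|_dB ≈ -21.0 dB

Substitute s = j1: numerator = 4, denominator = 38 + j24.
|H(j1)| = |4| / |38 + j24| = 4 / 44.944 ≈ 0.08900.
In decibels: 20·log₁₀(0.08900) ≈ -21.0 dB.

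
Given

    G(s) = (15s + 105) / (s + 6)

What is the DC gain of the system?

Set s = 0: G(0) = (105) / (6) = 35/2.

G(0) = 35/2 ≈ 17.50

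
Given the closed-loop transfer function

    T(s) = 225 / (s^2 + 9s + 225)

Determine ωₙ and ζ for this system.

ωₙ = 15 rad/s, ζ = 0.3

Compare the denominator to the standard form s^2 + 2ζωₙs + ωₙ².
ωₙ² = 225, so ωₙ = 15 rad/s.
2ζωₙ = 9, so ζ = 9/(2·15) = 0.3.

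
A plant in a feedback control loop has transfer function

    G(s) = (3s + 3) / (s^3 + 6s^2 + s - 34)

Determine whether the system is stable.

The denominator s^3 + 6s^2 + s - 34 factors as (s^2 + 8s + 17)(s - 2), giving poles at s = -4 ± j, 2.
Since the pole(s) at s = 2 lie in the right half-plane, the system is unstable.

unstable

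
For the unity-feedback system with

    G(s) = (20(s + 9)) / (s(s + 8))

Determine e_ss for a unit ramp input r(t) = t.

G(s) has one pole at the origin.
This is a Type 1 system. Kv = lim_{s→0} s·G(s) = 180/8 = 45/2.
e_ss = 1/Kv = 1/(45/2) = 2/45 ≈ 0.04444.

e_ss = 0.04444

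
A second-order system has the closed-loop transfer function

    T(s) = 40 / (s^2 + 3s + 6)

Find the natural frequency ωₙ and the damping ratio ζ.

ωₙ ≈ 2.449 rad/s, ζ ≈ 0.6124

Compare the denominator to the standard form s^2 + 2ζωₙs + ωₙ².
ωₙ² = 6, so ωₙ = √6 ≈ 2.449 rad/s.
2ζωₙ = 3, so ζ = 3/(2·√6) ≈ 0.6124.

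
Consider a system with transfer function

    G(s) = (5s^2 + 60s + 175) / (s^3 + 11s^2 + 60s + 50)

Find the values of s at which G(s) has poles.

s = -1, -5 + 5j, -5 - 5j

The poles are the roots of the denominator s^3 + 11s^2 + 60s + 50 = 0.
Trying s = -1: the polynomial evaluates to 0, so (s + 1) is a factor.
Dividing out leaves s^2 + 10s + 50 = 0.
The quadratic formula then gives s = -5 ± 5j.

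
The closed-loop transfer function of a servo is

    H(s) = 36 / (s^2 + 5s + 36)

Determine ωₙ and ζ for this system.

Compare the denominator to the standard form s^2 + 2ζωₙs + ωₙ².
ωₙ² = 36, so ωₙ = 6 rad/s.
2ζωₙ = 5, so ζ = 5/(2·6) ≈ 0.4167.

ωₙ = 6 rad/s, ζ ≈ 0.4167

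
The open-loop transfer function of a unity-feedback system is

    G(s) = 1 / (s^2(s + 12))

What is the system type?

Type 2

The denominator has 2 factors of s at the origin (free integrators), so this is a Type 2 system.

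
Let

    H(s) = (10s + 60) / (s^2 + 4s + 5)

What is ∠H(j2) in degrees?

At s = j2: numerator = 60 + j20, denominator = 1 + j8.
∠H = ∠num − ∠den = 18.435° − (82.875°) = -64.44°.

∠H(j2) ≈ -64.44°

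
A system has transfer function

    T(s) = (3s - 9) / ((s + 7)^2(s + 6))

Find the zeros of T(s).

Set the numerator to zero: 3s - 9 = 0, i.e. 3·(s - 3) = 0.
So s = 3.

s = 3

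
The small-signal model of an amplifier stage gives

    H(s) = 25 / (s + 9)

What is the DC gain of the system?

At s = 0 each factor (s + a) contributes a and each (s^2 + bs + c) contributes c.
H(0) = 25·1 / ((9)) = 25/9 = 25/9.

H(0) = 25/9 ≈ 2.778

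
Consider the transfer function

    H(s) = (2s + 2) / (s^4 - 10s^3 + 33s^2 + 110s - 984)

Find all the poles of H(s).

The poles are the roots of the denominator s^4 - 10s^3 + 33s^2 + 110s - 984 = 0.
Trying s = -4: the polynomial evaluates to 0, so (s + 4) is a factor.
Dividing out leaves s^3 - 14s^2 + 89s - 246 = 0.
This factors further as (s^2 - 8s + 41)(s - 6) = 0.

s = 4 ± 5j, -4, 6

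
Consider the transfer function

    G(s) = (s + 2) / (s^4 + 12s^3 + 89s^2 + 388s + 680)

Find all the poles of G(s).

The poles are the roots of the denominator s^4 + 12s^3 + 89s^2 + 388s + 680 = 0.
No real roots exist; factor into two real quadratics: (s^2 + 4s + 40)(s^2 + 8s + 17) = 0.
Each quadratic gives a conjugate pair via the quadratic formula.

s = -2 ± 6j, -4 ± j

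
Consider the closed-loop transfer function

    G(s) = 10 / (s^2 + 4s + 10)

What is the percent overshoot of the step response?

%OS ≈ 7.69%

Comparing s^2 + 4s + 10 to s^2 + 2ζωₙs + ωₙ²: ωₙ = √10 ≈ 3.162 rad/s and ζ = 4/(2·√10) ≈ 0.6325.
%OS = 100·exp(−πζ/√(1−ζ²)) = 100·exp(−π·0.6325/√(1−0.6325²)) ≈ 7.69%.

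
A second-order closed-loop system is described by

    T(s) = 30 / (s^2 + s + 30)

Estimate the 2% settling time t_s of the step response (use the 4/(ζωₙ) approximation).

Comparing s^2 + s + 30 to s^2 + 2ζωₙs + ωₙ²: ωₙ = √30 ≈ 5.477 rad/s and ζ = 1/(2·√30) ≈ 0.09129.
ζωₙ = 1/2 = 0.5, so t_s ≈ 4/(ζωₙ) = 4/0.5 = 8 s.

t_s ≈ 8 s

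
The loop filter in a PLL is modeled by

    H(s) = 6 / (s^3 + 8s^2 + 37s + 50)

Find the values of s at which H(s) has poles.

The poles are the roots of the denominator s^3 + 8s^2 + 37s + 50 = 0.
Trying s = -2: the polynomial evaluates to 0, so (s + 2) is a factor.
Dividing out leaves s^2 + 6s + 25 = 0.
The quadratic formula then gives s = -3 ± 4j.

s = -3 ± 4j, -2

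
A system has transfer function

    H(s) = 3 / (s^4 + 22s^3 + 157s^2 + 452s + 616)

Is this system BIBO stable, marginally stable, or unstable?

stable

The denominator s^4 + 22s^3 + 157s^2 + 452s + 616 factors as (s^2 + 4s + 8)(s + 11)(s + 7), giving poles at s = -2 ± 2j, -11, -7.
Since all poles lie strictly in the left half-plane, the system is stable.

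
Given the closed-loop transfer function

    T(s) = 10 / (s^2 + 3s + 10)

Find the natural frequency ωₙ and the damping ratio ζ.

Compare the denominator to the standard form s^2 + 2ζωₙs + ωₙ².
ωₙ² = 10, so ωₙ = √10 ≈ 3.162 rad/s.
2ζωₙ = 3, so ζ = 3/(2·√10) ≈ 0.4743.
With ζ = 0.4743 the response is underdamped.

ωₙ ≈ 3.162 rad/s, ζ ≈ 0.4743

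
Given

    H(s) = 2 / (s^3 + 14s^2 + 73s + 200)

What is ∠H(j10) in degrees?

At s = j10: numerator = 2, denominator = -1200 - j270.
∠H = ∠num − ∠den = 0° − (-167.32°) = 167.3°.

∠H(j10) ≈ 167.3°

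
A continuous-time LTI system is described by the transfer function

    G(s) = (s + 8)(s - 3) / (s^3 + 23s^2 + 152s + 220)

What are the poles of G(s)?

The poles are the roots of the denominator s^3 + 23s^2 + 152s + 220 = 0.
Trying s = -10: the polynomial evaluates to 0, so (s + 10) is a factor.
Dividing out leaves s^2 + 13s + 22 = 0.
Factoring the quadratic: (s + 2)(s + 11) = 0.

s = -10, -2, -11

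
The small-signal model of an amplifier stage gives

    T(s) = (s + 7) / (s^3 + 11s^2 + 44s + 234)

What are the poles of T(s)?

The poles are the roots of the denominator s^3 + 11s^2 + 44s + 234 = 0.
Trying s = -9: the polynomial evaluates to 0, so (s + 9) is a factor.
Dividing out leaves s^2 + 2s + 26 = 0.
The quadratic formula then gives s = -1 ± 5j.

s = -1 ± 5j, -9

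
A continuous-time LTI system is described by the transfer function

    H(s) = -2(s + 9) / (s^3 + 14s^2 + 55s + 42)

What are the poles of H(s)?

The poles are the roots of the denominator s^3 + 14s^2 + 55s + 42 = 0.
Trying s = -6: the polynomial evaluates to 0, so (s + 6) is a factor.
Dividing out leaves s^2 + 8s + 7 = 0.
Factoring the quadratic: (s + 7)(s + 1) = 0.

s = -6, -7, -1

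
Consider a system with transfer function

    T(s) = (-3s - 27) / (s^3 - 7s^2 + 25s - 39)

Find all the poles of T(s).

s = 2 + 3j, 2 - 3j, 3

The poles are the roots of the denominator s^3 - 7s^2 + 25s - 39 = 0.
Trying s = 3: the polynomial evaluates to 0, so (s - 3) is a factor.
Dividing out leaves s^2 - 4s + 13 = 0.
The quadratic formula then gives s = 2 ± 3j.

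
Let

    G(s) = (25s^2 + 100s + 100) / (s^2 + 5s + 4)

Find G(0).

G(0) = 25

Set s = 0: G(0) = (100) / (4) = 25.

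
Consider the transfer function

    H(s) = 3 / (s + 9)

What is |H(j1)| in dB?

|H(j1)|_dB ≈ -9.60 dB

Substitute s = j1: numerator = 3, denominator = 9 + j1.
|H(j1)| = |3| / |9 + j1| = 3 / 9.0554 ≈ 0.3313.
In decibels: 20·log₁₀(0.3313) ≈ -9.60 dB.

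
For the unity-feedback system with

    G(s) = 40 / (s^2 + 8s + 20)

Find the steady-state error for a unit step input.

e_ss = 0.3333

G(s) has no poles at the origin.
This is a Type 0 system. Kp = lim_{s→0} G(s) = 40/20 = 2.
e_ss = 1/(1 + Kp) = 1/(1 + 2) = 1/3 ≈ 0.3333.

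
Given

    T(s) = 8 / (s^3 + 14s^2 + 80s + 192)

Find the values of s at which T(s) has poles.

s = -4 ± 4j, -6

The poles are the roots of the denominator s^3 + 14s^2 + 80s + 192 = 0.
Trying s = -6: the polynomial evaluates to 0, so (s + 6) is a factor.
Dividing out leaves s^2 + 8s + 32 = 0.
The quadratic formula then gives s = -4 ± 4j.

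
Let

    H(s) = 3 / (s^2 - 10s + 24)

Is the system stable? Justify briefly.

unstable

The denominator s^2 - 10s + 24 factors as (s - 6)(s - 4), giving poles at s = 6, 4.
Since the pole(s) at s = 6, 4 lie in the right half-plane, the system is unstable.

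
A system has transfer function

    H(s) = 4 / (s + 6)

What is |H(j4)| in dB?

|H(j4)|_dB ≈ -5.12 dB

Substitute s = j4: numerator = 4, denominator = 6 + j4.
|H(j4)| = |4| / |6 + j4| = 4 / 7.2111 ≈ 0.5547.
In decibels: 20·log₁₀(0.5547) ≈ -5.12 dB.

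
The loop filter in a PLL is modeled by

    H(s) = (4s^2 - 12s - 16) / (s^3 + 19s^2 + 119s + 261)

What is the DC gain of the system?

Set s = 0: H(0) = (-16) / (261) = -16/261.

H(0) = -16/261 ≈ -0.06130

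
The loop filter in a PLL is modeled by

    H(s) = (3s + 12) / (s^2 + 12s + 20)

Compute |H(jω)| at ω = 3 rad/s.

|H(j3)| ≈ 0.3985

Substitute s = j3: numerator = 12 + j9, denominator = 11 + j36.
|H(j3)| = |12 + j9| / |11 + j36| = 15 / 37.643 ≈ 0.3985.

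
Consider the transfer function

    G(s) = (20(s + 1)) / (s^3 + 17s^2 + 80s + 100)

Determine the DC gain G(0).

G(0) = 1/5 ≈ 0.2000

Set s = 0: G(0) = (20) / (100) = 1/5.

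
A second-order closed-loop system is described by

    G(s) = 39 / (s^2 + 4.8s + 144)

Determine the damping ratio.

ζ = 0.2

Compare the denominator to the standard form s^2 + 2ζωₙs + ωₙ².
ωₙ² = 144, so ωₙ = 12 rad/s.
2ζωₙ = 4.8, so ζ = 4.8/(2·12) = 0.2.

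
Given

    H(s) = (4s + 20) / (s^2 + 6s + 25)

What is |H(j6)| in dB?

Substitute s = j6: numerator = 20 + j24, denominator = -11 + j36.
|H(j6)| = |20 + j24| / |-11 + j36| = 31.241 / 37.643 ≈ 0.8299.
In decibels: 20·log₁₀(0.8299) ≈ -1.62 dB.

|H(j6)|_dB ≈ -1.62 dB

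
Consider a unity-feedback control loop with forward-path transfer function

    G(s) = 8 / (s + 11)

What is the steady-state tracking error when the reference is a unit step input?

G(s) has no poles at the origin.
This is a Type 0 system. Kp = lim_{s→0} G(s) = 8/11.
e_ss = 1/(1 + Kp) = 1/(1 + 8/11) = 11/19 ≈ 0.5789.

e_ss = 0.5789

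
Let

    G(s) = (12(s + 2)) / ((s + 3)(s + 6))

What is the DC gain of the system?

At s = 0 each factor (s + a) contributes a and each (s^2 + bs + c) contributes c.
G(0) = 12·(2) / ((3) · (6)) = 24/18 = 4/3.

G(0) = 4/3 ≈ 1.333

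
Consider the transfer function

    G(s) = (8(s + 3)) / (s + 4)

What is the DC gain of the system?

G(0) = 6

Set s = 0: G(0) = (24) / (4) = 6.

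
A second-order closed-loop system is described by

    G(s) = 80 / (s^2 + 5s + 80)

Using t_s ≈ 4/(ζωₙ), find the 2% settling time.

t_s ≈ 1.600 s

Comparing s^2 + 5s + 80 to s^2 + 2ζωₙs + ωₙ²: ωₙ = √80 ≈ 8.944 rad/s and ζ = 5/(2·√80) ≈ 0.2795.
ζωₙ = 5/2 = 2.5, so t_s ≈ 4/(ζωₙ) = 4/2.5 = 1.600 s.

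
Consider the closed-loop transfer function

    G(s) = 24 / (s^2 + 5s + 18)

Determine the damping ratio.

Compare the denominator to the standard form s^2 + 2ζωₙs + ωₙ².
ωₙ² = 18, so ωₙ = √18 ≈ 4.243 rad/s.
2ζωₙ = 5, so ζ = 5/(2·√18) ≈ 0.5893.

ζ ≈ 0.5893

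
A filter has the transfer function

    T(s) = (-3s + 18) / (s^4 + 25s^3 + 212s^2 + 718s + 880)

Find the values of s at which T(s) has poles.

The poles are the roots of the denominator s^4 + 25s^3 + 212s^2 + 718s + 880 = 0.
Trying s = -8: the polynomial evaluates to 0, so (s + 8) is a factor.
Dividing out leaves s^3 + 17s^2 + 76s + 110 = 0.
This factors further as (s^2 + 6s + 10)(s + 11) = 0.

s = -3 ± j, -8, -11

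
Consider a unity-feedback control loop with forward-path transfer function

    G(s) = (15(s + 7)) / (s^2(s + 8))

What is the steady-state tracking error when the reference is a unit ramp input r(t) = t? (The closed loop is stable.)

G(s) has 2 poles at the origin.
This is a Type 2 system; for a ramp input the steady-state error is zero.

e_ss = 0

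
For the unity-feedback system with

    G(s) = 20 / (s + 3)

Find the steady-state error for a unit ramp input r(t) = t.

e_ss = ∞

G(s) has no poles at the origin.
This is a Type 0 system; Kv = lim_{s→0} s·G(s) = 0, so the steady-state error for a ramp input is infinite.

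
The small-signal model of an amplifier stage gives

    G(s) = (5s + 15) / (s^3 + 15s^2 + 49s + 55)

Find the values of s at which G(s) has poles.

The poles are the roots of the denominator s^3 + 15s^2 + 49s + 55 = 0.
Trying s = -11: the polynomial evaluates to 0, so (s + 11) is a factor.
Dividing out leaves s^2 + 4s + 5 = 0.
The quadratic formula then gives s = -2 ± 1j.

s = -2 + j, -2 - j, -11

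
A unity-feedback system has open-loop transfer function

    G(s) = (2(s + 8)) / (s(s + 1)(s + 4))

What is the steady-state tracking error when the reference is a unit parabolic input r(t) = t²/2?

e_ss = ∞

G(s) has one pole at the origin.
This is a Type 1 system; Ka = lim_{s→0} s^2·G(s) = 0, so the steady-state error for a parabola input is infinite.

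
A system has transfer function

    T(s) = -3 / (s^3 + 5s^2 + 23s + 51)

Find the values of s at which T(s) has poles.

The poles are the roots of the denominator s^3 + 5s^2 + 23s + 51 = 0.
Trying s = -3: the polynomial evaluates to 0, so (s + 3) is a factor.
Dividing out leaves s^2 + 2s + 17 = 0.
The quadratic formula then gives s = -1 ± 4j.

s = -1 ± 4j, -3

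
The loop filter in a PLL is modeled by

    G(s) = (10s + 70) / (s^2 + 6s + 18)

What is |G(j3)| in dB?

Substitute s = j3: numerator = 70 + j30, denominator = 9 + j18.
|G(j3)| = |70 + j30| / |9 + j18| = 76.158 / 20.125 ≈ 3.784.
In decibels: 20·log₁₀(3.784) ≈ 11.6 dB.

|G(j3)|_dB ≈ 11.6 dB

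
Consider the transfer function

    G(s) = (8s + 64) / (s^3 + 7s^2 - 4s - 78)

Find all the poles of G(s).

The poles are the roots of the denominator s^3 + 7s^2 - 4s - 78 = 0.
Trying s = 3: the polynomial evaluates to 0, so (s - 3) is a factor.
Dividing out leaves s^2 + 10s + 26 = 0.
The quadratic formula then gives s = -5 ± 1j.

s = 3, -5 + j, -5 - j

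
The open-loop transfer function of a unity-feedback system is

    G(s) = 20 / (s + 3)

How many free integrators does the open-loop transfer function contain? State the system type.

Type 0

The denominator has no factor of s at the origin — no free integrator — so this is a Type 0 system.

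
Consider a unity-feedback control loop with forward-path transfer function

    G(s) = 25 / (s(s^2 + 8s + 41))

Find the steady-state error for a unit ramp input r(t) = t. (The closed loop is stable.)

G(s) has one pole at the origin.
This is a Type 1 system. Kv = lim_{s→0} s·G(s) = 25/41.
e_ss = 1/Kv = 1/(25/41) = 41/25 ≈ 1.640.

e_ss = 1.640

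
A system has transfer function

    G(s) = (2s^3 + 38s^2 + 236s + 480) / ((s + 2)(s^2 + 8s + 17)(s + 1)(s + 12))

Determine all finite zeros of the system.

Set the numerator to zero: 2s^3 + 38s^2 + 236s + 480 = 0, i.e. 2·(s^3 + 19s^2 + 118s + 240) = 0.
Factoring: (s + 8)(s + 5)(s + 6) = 0.

s = -8, -5, -6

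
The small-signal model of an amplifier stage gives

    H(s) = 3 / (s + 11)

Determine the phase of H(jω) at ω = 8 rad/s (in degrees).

∠H(j8) ≈ -36.03°

At s = j8: numerator = 3, denominator = 11 + j8.
∠H = ∠num − ∠den = 0° − (36.027°) = -36.03°.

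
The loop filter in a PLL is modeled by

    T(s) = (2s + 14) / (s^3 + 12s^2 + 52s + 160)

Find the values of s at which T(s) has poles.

The poles are the roots of the denominator s^3 + 12s^2 + 52s + 160 = 0.
Trying s = -8: the polynomial evaluates to 0, so (s + 8) is a factor.
Dividing out leaves s^2 + 4s + 20 = 0.
The quadratic formula then gives s = -2 ± 4j.

s = -2 ± 4j, -8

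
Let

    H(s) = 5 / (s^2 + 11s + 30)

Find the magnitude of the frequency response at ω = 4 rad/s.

Substitute s = j4: numerator = 5, denominator = 14 + j44.
|H(j4)| = |5| / |14 + j44| = 5 / 46.174 ≈ 0.1083.

|H(j4)| ≈ 0.1083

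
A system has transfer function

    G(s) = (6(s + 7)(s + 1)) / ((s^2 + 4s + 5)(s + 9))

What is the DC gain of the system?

G(0) = 14/15 ≈ 0.9333

At s = 0 each factor (s + a) contributes a and each (s^2 + bs + c) contributes c.
G(0) = 6·(7) · (1) / ((5) · (9)) = 42/45 = 14/15.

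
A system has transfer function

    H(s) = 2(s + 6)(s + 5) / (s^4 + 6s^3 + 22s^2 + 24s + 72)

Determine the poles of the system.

s = ±2j, -3 ± 3j

The poles are the roots of the denominator s^4 + 6s^3 + 22s^2 + 24s + 72 = 0.
No real roots exist; factor into two real quadratics: (s^2 + 4)(s^2 + 6s + 18) = 0.
Each quadratic gives a conjugate pair via the quadratic formula.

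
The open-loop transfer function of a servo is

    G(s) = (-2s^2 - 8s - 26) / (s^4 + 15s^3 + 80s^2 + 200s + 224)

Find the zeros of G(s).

Set the numerator to zero: -2s^2 - 8s - 26 = 0, i.e. -2·(s^2 + 4s + 13) = 0.
Factoring: (s^2 + 4s + 13) = 0.

s = -2 ± 3j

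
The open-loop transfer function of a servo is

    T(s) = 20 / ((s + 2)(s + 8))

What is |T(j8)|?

Substitute s = j8: numerator = 20, denominator = -48 + j80.
|T(j8)| = |20| / |-48 + j80| = 20 / 93.295 ≈ 0.2144.

|T(j8)| ≈ 0.2144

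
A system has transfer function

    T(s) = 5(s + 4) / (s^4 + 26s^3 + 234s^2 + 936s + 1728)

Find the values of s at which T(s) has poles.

The poles are the roots of the denominator s^4 + 26s^3 + 234s^2 + 936s + 1728 = 0.
Trying s = -8: the polynomial evaluates to 0, so (s + 8) is a factor.
Dividing out leaves s^3 + 18s^2 + 90s + 216 = 0.
This factors further as (s^2 + 6s + 18)(s + 12) = 0.

s = -3 ± 3j, -8, -12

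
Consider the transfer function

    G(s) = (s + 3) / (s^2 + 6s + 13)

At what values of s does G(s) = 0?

s = -3

Set the numerator to zero: s + 3 = 0.
So s = -3.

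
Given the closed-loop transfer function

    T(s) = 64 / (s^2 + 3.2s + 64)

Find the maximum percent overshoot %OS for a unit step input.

%OS ≈ 52.7%

Comparing s^2 + 3.2s + 64 to s^2 + 2ζωₙs + ωₙ²: ωₙ = 8 rad/s and ζ = 3.2/(2·8) = 0.2.
%OS = 100·exp(−πζ/√(1−ζ²)) = 100·exp(−π·0.2/√(1−0.2²)) ≈ 52.7%.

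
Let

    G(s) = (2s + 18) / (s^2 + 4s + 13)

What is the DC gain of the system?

G(0) = 18/13 ≈ 1.385

Set s = 0: G(0) = (18) / (13) = 18/13.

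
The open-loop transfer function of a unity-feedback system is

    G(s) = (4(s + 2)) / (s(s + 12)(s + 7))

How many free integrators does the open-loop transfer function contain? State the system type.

Type 1

The denominator has 1 factor of s at the origin (free integrator), so this is a Type 1 system.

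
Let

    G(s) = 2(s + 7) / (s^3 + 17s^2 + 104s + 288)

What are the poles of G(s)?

The poles are the roots of the denominator s^3 + 17s^2 + 104s + 288 = 0.
Trying s = -9: the polynomial evaluates to 0, so (s + 9) is a factor.
Dividing out leaves s^2 + 8s + 32 = 0.
The quadratic formula then gives s = -4 ± 4j.

s = -4 ± 4j, -9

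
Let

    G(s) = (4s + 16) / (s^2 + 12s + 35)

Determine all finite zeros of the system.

s = -4

Set the numerator to zero: 4s + 16 = 0, i.e. 4·(s + 4) = 0.
So s = -4.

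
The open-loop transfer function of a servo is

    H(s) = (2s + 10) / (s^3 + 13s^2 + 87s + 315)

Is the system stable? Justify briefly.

stable

The denominator s^3 + 13s^2 + 87s + 315 factors as (s^2 + 6s + 45)(s + 7), giving poles at s = -3 ± 6j, -7.
Since all poles lie strictly in the left half-plane, the system is stable.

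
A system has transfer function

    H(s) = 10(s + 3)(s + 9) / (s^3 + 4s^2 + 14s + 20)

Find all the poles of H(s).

The poles are the roots of the denominator s^3 + 4s^2 + 14s + 20 = 0.
Trying s = -2: the polynomial evaluates to 0, so (s + 2) is a factor.
Dividing out leaves s^2 + 2s + 10 = 0.
The quadratic formula then gives s = -1 ± 3j.

s = -1 ± 3j, -2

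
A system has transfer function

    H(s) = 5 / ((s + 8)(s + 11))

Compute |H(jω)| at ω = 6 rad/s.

|H(j6)| ≈ 0.03990

Substitute s = j6: numerator = 5, denominator = 52 + j114.
|H(j6)| = |5| / |52 + j114| = 5 / 125.30 ≈ 0.03990.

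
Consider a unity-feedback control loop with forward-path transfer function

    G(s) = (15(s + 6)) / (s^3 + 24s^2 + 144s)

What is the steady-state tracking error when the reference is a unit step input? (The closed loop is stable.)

e_ss = 0

G(s) has one pole at the origin.
This is a Type 1 system; for a step input the steady-state error is zero.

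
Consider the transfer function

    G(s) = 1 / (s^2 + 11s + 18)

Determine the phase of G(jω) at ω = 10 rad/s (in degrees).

∠G(j10) ≈ -126.7°

At s = j10: numerator = 1, denominator = -82 + j110.
∠G = ∠num − ∠den = 0° − (126.70°) = -126.7°.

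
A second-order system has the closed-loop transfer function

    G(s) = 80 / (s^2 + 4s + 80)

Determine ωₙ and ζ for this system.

Compare the denominator to the standard form s^2 + 2ζωₙs + ωₙ².
ωₙ² = 80, so ωₙ = √80 ≈ 8.944 rad/s.
2ζωₙ = 4, so ζ = 4/(2·√80) ≈ 0.2236.

ωₙ ≈ 8.944 rad/s, ζ ≈ 0.2236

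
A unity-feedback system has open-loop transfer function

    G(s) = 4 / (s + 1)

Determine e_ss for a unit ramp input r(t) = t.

e_ss = ∞

G(s) has no poles at the origin.
This is a Type 0 system; Kv = lim_{s→0} s·G(s) = 0, so the steady-state error for a ramp input is infinite.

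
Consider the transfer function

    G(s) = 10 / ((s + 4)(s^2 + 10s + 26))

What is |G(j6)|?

Substitute s = j6: numerator = 10, denominator = -400 + j180.
|G(j6)| = |10| / |-400 + j180| = 10 / 438.63 ≈ 0.02280.

|G(j6)| ≈ 0.02280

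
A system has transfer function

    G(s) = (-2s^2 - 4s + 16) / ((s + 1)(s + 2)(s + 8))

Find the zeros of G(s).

Set the numerator to zero: -2s^2 - 4s + 16 = 0, i.e. -2·(s^2 + 2s - 8) = 0.
Factoring: (s + 4)(s - 2) = 0.

s = -4, 2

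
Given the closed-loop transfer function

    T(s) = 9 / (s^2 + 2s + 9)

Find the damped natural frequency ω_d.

ω_d ≈ 2.828 rad/s

Comparing s^2 + 2s + 9 to s^2 + 2ζωₙs + ωₙ²: ωₙ = 3 rad/s and ζ = 2/(2·3) ≈ 0.3333.
ζωₙ = 2/2 = 1, so ω_d = ωₙ√(1−ζ²) = √(ωₙ² − (ζωₙ)²) = √(9 − 1²) = √8 ≈ 2.828 rad/s.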